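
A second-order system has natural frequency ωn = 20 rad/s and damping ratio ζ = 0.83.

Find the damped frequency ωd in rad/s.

ωd = ωn√(1 - ζ²) = 20√(1 - 0.83²) = 11.16 rad/s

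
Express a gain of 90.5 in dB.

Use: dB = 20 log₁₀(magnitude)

dB = 20 log₁₀(90.5) = 39.1 dB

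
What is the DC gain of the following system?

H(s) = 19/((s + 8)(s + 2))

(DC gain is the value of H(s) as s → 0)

DC gain = H(0) = 19/(8 × 2) = 19/16 = 1.1875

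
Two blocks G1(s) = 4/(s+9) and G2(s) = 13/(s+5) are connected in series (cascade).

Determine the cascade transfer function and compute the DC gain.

Series: multiply transfer functions. G_eq = 4/(s+9) × 13/(s+5) = 52/((s+9)(s+5)). DC gain = 52/(9×5) = 1.1556.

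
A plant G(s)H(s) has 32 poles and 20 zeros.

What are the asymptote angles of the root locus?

n - m = 32 - 20 = 12. Angles: θk = (2k + 1)·180°/12 = 15°, 45°, 75°, 105°, 135°, 165°, 195°, 225°, 255°, 285°, 315°, 345°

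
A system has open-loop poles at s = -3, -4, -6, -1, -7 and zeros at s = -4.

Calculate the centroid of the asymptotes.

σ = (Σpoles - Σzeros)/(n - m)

σ = (Σpoles - Σzeros)/(n - m) = (-21 - (-4))/(5 - 1) = -17/4 = -4.25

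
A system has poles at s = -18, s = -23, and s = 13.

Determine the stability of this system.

Pole(s) at s = 13 are not in the left half-plane. System is unstable.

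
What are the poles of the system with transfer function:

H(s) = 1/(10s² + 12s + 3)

Discriminant = 12² - 4×10×3 = 144 - 120 = 24 > 0, so two distinct real poles. Using quadratic formula: s = (-12 ± √24)/(2×10) = (-12 ± √24)/20, with √24 ≈ 4.8990. s₁ ≈ -0.3551, s₂ ≈ -0.8449. Poles: s₁ = -0.3551, s₂ = -0.8449.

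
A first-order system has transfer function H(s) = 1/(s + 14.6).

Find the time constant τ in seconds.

For H(s) = 1/(s + 1/τ), the pole is at -1/τ = -14.6, so τ = 1/14.6 = 0.0685 s.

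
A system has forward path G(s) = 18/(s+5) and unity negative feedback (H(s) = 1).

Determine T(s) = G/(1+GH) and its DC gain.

T(s) = G/(1+GH) = [18/(s+5)] / [1 + 18/(s+5)] = 18/(s+5+18) = 18/(s+23). DC gain = 18/23 = 0.7826.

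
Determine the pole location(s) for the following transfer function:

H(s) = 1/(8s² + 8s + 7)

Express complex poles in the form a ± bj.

Discriminant = 8² - 4×8×7 = 64 - 224 = -160 < 0, so the poles are a complex conjugate pair s = (-8 ± j√160)/(2×8). Real part = -8/(2×8) = -8/16 = -0.5; imaginary part = ±√160/(2×8) ≈ 0.7906. Poles: s = -0.5 ± 0.7906j.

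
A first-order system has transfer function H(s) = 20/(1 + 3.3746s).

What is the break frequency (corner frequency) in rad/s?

Corner frequency = 1/τ = 1/3.3746 = 0.296 rad/s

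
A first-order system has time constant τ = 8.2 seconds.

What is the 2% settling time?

For first-order system, 2% settling time ≈ 4τ = 4 × 8.2 = 32.8 s.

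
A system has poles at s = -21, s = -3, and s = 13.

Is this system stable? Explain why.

Pole(s) at s = 13 are not in the left half-plane. System is unstable.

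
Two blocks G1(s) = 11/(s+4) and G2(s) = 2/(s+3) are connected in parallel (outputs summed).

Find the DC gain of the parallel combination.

Parallel: G_eq = G1 + G2. DC gain = G1(0) + G2(0) = 11/4 + 2/3 = 2.75 + 0.6667 = 3.4167.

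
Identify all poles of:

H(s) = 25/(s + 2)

Pole is where denominator = 0: s + 2 = 0, so s = -2.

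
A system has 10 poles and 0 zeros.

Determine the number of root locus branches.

Root locus has n branches where n = number of poles = 10.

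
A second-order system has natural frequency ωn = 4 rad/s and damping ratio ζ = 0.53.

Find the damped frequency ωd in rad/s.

ωd = ωn√(1 - ζ²) = 4√(1 - 0.53²) = 3.39 rad/s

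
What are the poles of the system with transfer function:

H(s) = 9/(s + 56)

Pole is where denominator = 0: s + 56 = 0, so s = -56.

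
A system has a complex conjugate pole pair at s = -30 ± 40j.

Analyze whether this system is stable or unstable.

Real part of poles is -30 (< 0, left half-plane). Stable.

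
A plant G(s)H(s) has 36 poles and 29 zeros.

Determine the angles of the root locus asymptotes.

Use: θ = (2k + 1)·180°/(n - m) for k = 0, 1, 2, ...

n - m = 36 - 29 = 7. Angles: θk = (2k + 1)·180°/7 = 25.71°, 77.14°, 128.57°, 180°, 231.43°, 282.86°, 334.29°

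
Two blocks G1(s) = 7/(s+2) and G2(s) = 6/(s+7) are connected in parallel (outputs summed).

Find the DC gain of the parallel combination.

Parallel: G_eq = G1 + G2. DC gain = G1(0) + G2(0) = 7/2 + 6/7 = 3.5 + 0.8571 = 4.3571.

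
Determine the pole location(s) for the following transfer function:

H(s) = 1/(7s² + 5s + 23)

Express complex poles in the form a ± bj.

Discriminant = 5² - 4×7×23 = 25 - 644 = -619 < 0, so the poles are a complex conjugate pair s = (-5 ± j√619)/(2×7). Real part = -5/(2×7) = -5/14 ≈ -0.3571; imaginary part = ±√619/(2×7) ≈ 1.7771. Poles: s = -0.3571 ± 1.7771j.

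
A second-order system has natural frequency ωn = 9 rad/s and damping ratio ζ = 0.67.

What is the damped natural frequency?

ωd = ωn√(1 - ζ²) = 9√(1 - 0.67²) = 6.68 rad/s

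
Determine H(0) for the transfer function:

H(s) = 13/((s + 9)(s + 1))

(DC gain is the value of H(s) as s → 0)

DC gain = H(0) = 13/(9 × 1) = 13/9 = 1.4444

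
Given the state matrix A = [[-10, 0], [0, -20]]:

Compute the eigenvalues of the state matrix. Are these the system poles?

For diagonal matrix, eigenvalues are diagonal entries: λ₁ = -10, λ₂ = -20. Eigenvalues of A = system poles.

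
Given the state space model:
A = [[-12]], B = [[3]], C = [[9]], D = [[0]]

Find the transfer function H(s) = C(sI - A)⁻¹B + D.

(sI - A)⁻¹ = 1/(s + 12). H(s) = 9 × 3/(s + 12) + 0 = 27/(s + 12).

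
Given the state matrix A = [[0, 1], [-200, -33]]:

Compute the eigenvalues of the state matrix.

det(A - λI) = λ² - (-33)λ + 200 = (λ - (-8))(λ - (-25)). Eigenvalues: -8, -25.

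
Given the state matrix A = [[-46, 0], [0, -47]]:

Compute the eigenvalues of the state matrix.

For diagonal matrix, eigenvalues are diagonal entries: λ₁ = -46, λ₂ = -47.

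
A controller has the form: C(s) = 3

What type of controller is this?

This is a Proportional (P) controller.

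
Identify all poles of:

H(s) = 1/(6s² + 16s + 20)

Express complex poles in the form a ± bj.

Discriminant = 16² - 4×6×20 = 256 - 480 = -224 < 0, so the poles are a complex conjugate pair s = (-16 ± j√224)/(2×6). Real part = -16/(2×6) = -16/12 ≈ -1.3333; imaginary part = ±√224/(2×6) ≈ 1.2472. Poles: s = -1.3333 ± 1.2472j.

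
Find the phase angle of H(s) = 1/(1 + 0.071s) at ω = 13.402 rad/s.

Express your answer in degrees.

Phase = -arctan(ωτ) = -arctan(13.402 × 0.071) = -43.6°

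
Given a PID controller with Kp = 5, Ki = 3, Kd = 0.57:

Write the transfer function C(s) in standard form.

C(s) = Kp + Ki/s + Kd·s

Substituting values: C(s) = 5 + 3/s + 0.57s = (0.57s² + 5s + 3)/s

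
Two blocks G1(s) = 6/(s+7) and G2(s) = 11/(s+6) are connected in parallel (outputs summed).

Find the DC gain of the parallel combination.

Parallel: G_eq = G1 + G2. DC gain = G1(0) + G2(0) = 6/7 + 11/6 = 0.8571 + 1.8333 = 2.6905.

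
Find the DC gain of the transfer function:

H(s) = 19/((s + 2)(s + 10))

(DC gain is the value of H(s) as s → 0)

DC gain = H(0) = 19/(2 × 10) = 19/20 = 0.95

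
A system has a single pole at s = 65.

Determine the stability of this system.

Pole at s = 65 is in the right half-plane. Unstable.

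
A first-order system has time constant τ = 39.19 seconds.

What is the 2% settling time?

For first-order system, 2% settling time ≈ 4τ = 4 × 39.19 = 156.76 s.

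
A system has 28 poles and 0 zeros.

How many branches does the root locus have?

Root locus has n branches where n = number of poles = 28.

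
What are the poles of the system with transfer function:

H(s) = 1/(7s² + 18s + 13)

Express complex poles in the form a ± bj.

Discriminant = 18² - 4×7×13 = 324 - 364 = -40 < 0, so the poles are a complex conjugate pair s = (-18 ± j√40)/(2×7). Real part = -18/(2×7) = -18/14 ≈ -1.2857; imaginary part = ±√40/(2×7) ≈ 0.4518. Poles: s = -1.2857 ± 0.4518j.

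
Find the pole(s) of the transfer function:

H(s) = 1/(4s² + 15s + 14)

Discriminant = 15² - 4×4×14 = 225 - 224 = 1 > 0, so two distinct real poles. Using quadratic formula: s = (-15 ± √1)/(2×4) = (-15 ± √1)/8, with √1 = 1. s₁ = -14/8 = -1.75, s₂ = -16/8 = -2. Poles: s₁ = -1.75, s₂ = -2.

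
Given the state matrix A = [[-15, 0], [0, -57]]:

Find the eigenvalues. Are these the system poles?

For diagonal matrix, eigenvalues are diagonal entries: λ₁ = -15, λ₂ = -57. Eigenvalues of A = system poles.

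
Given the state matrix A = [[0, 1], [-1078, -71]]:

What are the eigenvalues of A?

det(A - λI) = λ² - (-71)λ + 1078 = (λ - (-22))(λ - (-49)). Eigenvalues: -22, -49.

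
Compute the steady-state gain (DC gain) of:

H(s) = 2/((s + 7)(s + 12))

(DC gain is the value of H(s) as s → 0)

DC gain = H(0) = 2/(7 × 12) = 2/84 = 0.0238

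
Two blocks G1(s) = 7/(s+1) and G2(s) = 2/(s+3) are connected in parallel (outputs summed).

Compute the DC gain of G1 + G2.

Parallel: G_eq = G1 + G2. DC gain = G1(0) + G2(0) = 7/1 + 2/3 = 7 + 0.6667 = 7.6667.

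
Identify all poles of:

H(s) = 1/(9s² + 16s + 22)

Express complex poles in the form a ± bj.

Discriminant = 16² - 4×9×22 = 256 - 792 = -536 < 0, so the poles are a complex conjugate pair s = (-16 ± j√536)/(2×9). Real part = -16/(2×9) = -16/18 ≈ -0.8889; imaginary part = ±√536/(2×9) ≈ 1.2862. Poles: s = -0.8889 ± 1.2862j.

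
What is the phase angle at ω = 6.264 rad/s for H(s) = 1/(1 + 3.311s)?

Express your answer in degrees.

Phase = -arctan(ωτ) = -arctan(6.264 × 3.311) = -87.2°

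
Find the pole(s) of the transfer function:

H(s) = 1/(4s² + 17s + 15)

Discriminant = 17² - 4×4×15 = 289 - 240 = 49 > 0, so two distinct real poles. Using quadratic formula: s = (-17 ± √49)/(2×4) = (-17 ± √49)/8, with √49 = 7. s₁ = -10/8 = -1.25, s₂ = -24/8 = -3. Poles: s₁ = -1.25, s₂ = -3.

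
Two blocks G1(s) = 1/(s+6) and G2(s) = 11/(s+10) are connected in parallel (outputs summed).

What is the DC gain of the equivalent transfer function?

Parallel: G_eq = G1 + G2. DC gain = G1(0) + G2(0) = 1/6 + 11/10 = 0.1667 + 1.1 = 1.2667.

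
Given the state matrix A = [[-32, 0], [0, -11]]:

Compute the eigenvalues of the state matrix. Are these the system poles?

For diagonal matrix, eigenvalues are diagonal entries: λ₁ = -32, λ₂ = -11. Eigenvalues of A = system poles.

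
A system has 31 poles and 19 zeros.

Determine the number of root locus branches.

Root locus has n branches where n = number of poles = 31.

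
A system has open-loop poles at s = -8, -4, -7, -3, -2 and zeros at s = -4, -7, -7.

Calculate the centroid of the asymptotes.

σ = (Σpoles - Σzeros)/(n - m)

σ = (Σpoles - Σzeros)/(n - m) = (-24 - (-18))/(5 - 3) = -6/2 = -3.0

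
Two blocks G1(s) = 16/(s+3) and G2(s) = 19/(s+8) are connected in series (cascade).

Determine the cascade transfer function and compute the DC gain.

Series: multiply transfer functions. G_eq = 16/(s+3) × 19/(s+8) = 304/((s+3)(s+8)). DC gain = 304/(3×8) = 12.6667.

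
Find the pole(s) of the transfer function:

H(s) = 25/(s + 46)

Pole is where denominator = 0: s + 46 = 0, so s = -46.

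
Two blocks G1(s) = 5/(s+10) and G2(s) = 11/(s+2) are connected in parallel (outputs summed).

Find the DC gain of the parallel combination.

Parallel: G_eq = G1 + G2. DC gain = G1(0) + G2(0) = 5/10 + 11/2 = 0.5 + 5.5 = 6.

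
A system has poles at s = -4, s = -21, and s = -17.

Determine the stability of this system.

All poles are in the left half-plane. System is stable.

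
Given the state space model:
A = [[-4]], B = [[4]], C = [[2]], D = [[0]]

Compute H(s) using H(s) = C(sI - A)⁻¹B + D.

(sI - A)⁻¹ = 1/(s + 4). H(s) = 2 × 4/(s + 4) + 0 = 8/(s + 4).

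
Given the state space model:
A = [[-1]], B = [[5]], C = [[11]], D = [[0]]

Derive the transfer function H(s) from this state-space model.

(sI - A)⁻¹ = 1/(s + 1). H(s) = 11 × 5/(s + 1) + 0 = 55/(s + 1).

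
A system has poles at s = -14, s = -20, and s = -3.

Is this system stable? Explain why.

All poles are in the left half-plane. System is stable.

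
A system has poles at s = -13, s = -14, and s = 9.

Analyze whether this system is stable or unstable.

Pole(s) at s = 9 are not in the left half-plane. System is unstable.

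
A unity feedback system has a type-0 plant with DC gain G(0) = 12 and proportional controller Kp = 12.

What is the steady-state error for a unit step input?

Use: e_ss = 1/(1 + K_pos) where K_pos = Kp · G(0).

K_pos = Kp · G(0) = 12 × 12 = 144. e_ss = 1/(1 + 144) = 0.0069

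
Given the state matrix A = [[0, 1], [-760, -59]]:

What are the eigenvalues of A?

det(A - λI) = λ² - (-59)λ + 760 = (λ - (-40))(λ - (-19)). Eigenvalues: -40, -19.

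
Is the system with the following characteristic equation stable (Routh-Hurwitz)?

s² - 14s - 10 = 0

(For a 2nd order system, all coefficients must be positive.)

Coefficients: 1, -14, -10. b=-14, c=-10 not positive, so system is unstable.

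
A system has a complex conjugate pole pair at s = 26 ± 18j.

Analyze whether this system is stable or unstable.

Real part of poles is 26 (> 0, right half-plane). Unstable.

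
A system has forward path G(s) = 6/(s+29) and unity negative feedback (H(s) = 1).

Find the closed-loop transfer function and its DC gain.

T(s) = G/(1+GH) = [6/(s+29)] / [1 + 6/(s+29)] = 6/(s+29+6) = 6/(s+35). DC gain = 6/35 = 0.1714.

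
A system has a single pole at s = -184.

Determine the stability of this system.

Pole at s = -184 is in the left half-plane. Stable.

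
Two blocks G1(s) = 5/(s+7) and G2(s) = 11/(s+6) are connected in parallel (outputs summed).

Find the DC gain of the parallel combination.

Parallel: G_eq = G1 + G2. DC gain = G1(0) + G2(0) = 5/7 + 11/6 = 0.7143 + 1.8333 = 2.5476.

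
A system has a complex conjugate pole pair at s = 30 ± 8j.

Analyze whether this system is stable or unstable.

Real part of poles is 30 (> 0, right half-plane). Unstable.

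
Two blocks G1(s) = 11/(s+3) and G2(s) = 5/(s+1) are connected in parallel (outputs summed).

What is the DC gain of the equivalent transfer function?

Parallel: G_eq = G1 + G2. DC gain = G1(0) + G2(0) = 11/3 + 5/1 = 3.6667 + 5 = 8.6667.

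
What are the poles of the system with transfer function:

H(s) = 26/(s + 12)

Pole is where denominator = 0: s + 12 = 0, so s = -12.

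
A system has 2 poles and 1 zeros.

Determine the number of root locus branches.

Root locus has n branches where n = number of poles = 2.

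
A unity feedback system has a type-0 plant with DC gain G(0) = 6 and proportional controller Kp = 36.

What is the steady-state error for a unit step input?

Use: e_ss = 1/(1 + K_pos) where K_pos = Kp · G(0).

K_pos = Kp · G(0) = 36 × 6 = 216. e_ss = 1/(1 + 216) = 0.0046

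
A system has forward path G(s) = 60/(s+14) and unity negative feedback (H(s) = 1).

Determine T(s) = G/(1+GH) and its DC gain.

T(s) = G/(1+GH) = [60/(s+14)] / [1 + 60/(s+14)] = 60/(s+14+60) = 60/(s+74). DC gain = 60/74 = 0.8108.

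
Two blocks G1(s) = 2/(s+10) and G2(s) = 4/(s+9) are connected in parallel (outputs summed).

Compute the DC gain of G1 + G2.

Parallel: G_eq = G1 + G2. DC gain = G1(0) + G2(0) = 2/10 + 4/9 = 0.2 + 0.4444 = 0.6444.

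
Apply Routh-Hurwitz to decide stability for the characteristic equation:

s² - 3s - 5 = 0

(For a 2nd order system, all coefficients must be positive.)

Coefficients: 1, -3, -5. b=-3, c=-5 not positive, so system is unstable.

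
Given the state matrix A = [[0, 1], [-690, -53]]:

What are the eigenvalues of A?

det(A - λI) = λ² - (-53)λ + 690 = (λ - (-30))(λ - (-23)). Eigenvalues: -30, -23.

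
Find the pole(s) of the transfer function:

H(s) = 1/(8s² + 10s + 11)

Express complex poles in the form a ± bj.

Discriminant = 10² - 4×8×11 = 100 - 352 = -252 < 0, so the poles are a complex conjugate pair s = (-10 ± j√252)/(2×8). Real part = -10/(2×8) = -10/16 = -0.625; imaginary part = ±√252/(2×8) ≈ 0.9922. Poles: s = -0.625 ± 0.9922j.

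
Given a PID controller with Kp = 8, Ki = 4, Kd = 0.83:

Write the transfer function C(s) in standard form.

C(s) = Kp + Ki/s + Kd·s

Substituting values: C(s) = 8 + 4/s + 0.83s = (0.83s² + 8s + 4)/s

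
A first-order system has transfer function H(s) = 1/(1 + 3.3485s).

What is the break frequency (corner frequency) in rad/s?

Corner frequency = 1/τ = 1/3.3485 = 0.299 rad/s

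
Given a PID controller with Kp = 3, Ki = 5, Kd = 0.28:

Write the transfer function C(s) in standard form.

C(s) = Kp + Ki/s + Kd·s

Substituting values: C(s) = 3 + 5/s + 0.28s = (0.28s² + 3s + 5)/s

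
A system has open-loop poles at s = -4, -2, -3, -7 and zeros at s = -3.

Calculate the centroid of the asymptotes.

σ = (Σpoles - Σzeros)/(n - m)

σ = (Σpoles - Σzeros)/(n - m) = (-16 - (-3))/(4 - 1) = -13/3 = -4.33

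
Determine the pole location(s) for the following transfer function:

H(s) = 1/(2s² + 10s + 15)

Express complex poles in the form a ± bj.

Discriminant = 10² - 4×2×15 = 100 - 120 = -20 < 0, so the poles are a complex conjugate pair s = (-10 ± j√20)/(2×2). Real part = -10/(2×2) = -10/4 = -2.5; imaginary part = ±√20/(2×2) ≈ 1.1180. Poles: s = -2.5 ± 1.1180j.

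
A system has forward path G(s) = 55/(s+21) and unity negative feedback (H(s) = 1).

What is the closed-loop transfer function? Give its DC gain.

T(s) = G/(1+GH) = [55/(s+21)] / [1 + 55/(s+21)] = 55/(s+21+55) = 55/(s+76). DC gain = 55/76 = 0.7237.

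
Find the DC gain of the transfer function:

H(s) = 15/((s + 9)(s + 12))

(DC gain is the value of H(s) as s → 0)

DC gain = H(0) = 15/(9 × 12) = 15/108 = 0.1389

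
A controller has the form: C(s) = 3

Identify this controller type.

This is a Proportional (P) controller.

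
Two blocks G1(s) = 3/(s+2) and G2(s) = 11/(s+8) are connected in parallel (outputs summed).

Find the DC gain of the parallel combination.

Parallel: G_eq = G1 + G2. DC gain = G1(0) + G2(0) = 3/2 + 11/8 = 1.5 + 1.375 = 2.875.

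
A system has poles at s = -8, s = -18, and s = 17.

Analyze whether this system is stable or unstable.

Pole(s) at s = 17 are not in the left half-plane. System is unstable.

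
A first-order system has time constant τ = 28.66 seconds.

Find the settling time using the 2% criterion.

For first-order system, 2% settling time ≈ 4τ = 4 × 28.66 = 114.64 s.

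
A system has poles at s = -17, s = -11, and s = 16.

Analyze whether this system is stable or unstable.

Pole(s) at s = 16 are not in the left half-plane. System is unstable.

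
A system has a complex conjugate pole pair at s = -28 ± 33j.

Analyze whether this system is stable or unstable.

Real part of poles is -28 (< 0, left half-plane). Stable.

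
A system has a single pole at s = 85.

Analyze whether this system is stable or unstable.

Pole at s = 85 is in the right half-plane. Unstable.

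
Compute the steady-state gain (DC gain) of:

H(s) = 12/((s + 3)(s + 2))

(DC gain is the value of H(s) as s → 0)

DC gain = H(0) = 12/(3 × 2) = 12/6 = 2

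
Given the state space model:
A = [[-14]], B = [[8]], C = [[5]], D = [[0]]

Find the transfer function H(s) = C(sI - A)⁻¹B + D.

(sI - A)⁻¹ = 1/(s + 14). H(s) = 5 × 8/(s + 14) + 0 = 40/(s + 14).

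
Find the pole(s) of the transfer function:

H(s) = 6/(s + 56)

Pole is where denominator = 0: s + 56 = 0, so s = -56.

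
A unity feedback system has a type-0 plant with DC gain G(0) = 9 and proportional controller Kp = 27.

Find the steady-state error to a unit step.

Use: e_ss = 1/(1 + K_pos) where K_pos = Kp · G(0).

K_pos = Kp · G(0) = 27 × 9 = 243. e_ss = 1/(1 + 243) = 0.0041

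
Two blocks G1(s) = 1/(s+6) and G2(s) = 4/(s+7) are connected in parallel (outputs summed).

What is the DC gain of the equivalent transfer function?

Parallel: G_eq = G1 + G2. DC gain = G1(0) + G2(0) = 1/6 + 4/7 = 0.1667 + 0.5714 = 0.7381.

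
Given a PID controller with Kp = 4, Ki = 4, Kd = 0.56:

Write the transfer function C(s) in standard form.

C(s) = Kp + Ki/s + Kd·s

Substituting values: C(s) = 4 + 4/s + 0.56s = (0.56s² + 4s + 4)/s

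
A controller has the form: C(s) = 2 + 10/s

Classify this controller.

This is a Proportional-Integral (PI) controller.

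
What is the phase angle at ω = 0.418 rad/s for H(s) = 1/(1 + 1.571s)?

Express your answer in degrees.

Phase = -arctan(ωτ) = -arctan(0.418 × 1.571) = -33.3°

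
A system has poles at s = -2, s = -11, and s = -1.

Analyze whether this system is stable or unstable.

All poles are in the left half-plane. System is stable.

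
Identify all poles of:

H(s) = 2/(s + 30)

Pole is where denominator = 0: s + 30 = 0, so s = -30.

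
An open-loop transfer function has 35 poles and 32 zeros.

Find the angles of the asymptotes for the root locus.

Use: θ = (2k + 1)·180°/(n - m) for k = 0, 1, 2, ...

n - m = 35 - 32 = 3. Angles: θk = (2k + 1)·180°/3 = 60°, 180°, 300°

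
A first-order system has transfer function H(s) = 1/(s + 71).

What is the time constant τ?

For H(s) = 1/(s + 1/τ), the pole is at -1/τ = -71, so τ = 1/71 = 0.0141 s.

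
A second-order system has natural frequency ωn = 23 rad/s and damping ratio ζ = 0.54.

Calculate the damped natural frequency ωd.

ωd = ωn√(1 - ζ²) = 23√(1 - 0.54²) = 19.36 rad/s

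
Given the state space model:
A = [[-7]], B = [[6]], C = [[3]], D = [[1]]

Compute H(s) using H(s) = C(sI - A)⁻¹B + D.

(sI - A)⁻¹ = 1/(s + 7). H(s) = 3×6/(s + 7) + 1 = (s + 25)/(s + 7).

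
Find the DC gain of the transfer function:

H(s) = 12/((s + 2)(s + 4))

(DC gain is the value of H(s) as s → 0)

DC gain = H(0) = 12/(2 × 4) = 12/8 = 1.5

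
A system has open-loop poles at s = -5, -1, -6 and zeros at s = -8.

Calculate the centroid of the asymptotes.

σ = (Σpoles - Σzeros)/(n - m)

σ = (Σpoles - Σzeros)/(n - m) = (-12 - (-8))/(3 - 1) = -4/2 = -2.0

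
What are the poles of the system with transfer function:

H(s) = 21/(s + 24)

Pole is where denominator = 0: s + 24 = 0, so s = -24.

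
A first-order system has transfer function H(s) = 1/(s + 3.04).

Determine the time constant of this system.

For H(s) = 1/(s + 1/τ), the pole is at -1/τ = -3.04, so τ = 1/3.04 = 0.3289 s.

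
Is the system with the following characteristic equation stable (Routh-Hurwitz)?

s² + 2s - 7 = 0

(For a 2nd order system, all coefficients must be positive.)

Coefficients: 1, 2, -7. c=-7 not positive, so system is unstable.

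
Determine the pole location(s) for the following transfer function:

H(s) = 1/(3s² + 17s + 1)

Discriminant = 17² - 4×3×1 = 289 - 12 = 277 > 0, so two distinct real poles. Using quadratic formula: s = (-17 ± √277)/(2×3) = (-17 ± √277)/6, with √277 ≈ 16.6433. s₁ ≈ -0.0594, s₂ ≈ -5.6072. Poles: s₁ = -0.0594, s₂ = -5.6072.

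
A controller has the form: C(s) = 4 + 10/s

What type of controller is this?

This is a Proportional-Integral (PI) controller.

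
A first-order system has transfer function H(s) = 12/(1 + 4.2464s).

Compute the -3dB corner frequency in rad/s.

Corner frequency = 1/τ = 1/4.2464 = 0.235 rad/s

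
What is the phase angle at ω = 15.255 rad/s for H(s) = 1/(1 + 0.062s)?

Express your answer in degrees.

Phase = -arctan(ωτ) = -arctan(15.255 × 0.062) = -43.4°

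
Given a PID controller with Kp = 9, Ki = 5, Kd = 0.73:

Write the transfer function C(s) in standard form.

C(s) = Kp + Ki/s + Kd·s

Substituting values: C(s) = 9 + 5/s + 0.73s = (0.73s² + 9s + 5)/s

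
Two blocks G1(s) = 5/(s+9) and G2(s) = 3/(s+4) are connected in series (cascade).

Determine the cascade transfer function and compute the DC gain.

Series: multiply transfer functions. G_eq = 5/(s+9) × 3/(s+4) = 15/((s+9)(s+4)). DC gain = 15/(9×4) = 0.4167.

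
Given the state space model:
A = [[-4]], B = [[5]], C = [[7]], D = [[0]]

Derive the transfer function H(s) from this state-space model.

(sI - A)⁻¹ = 1/(s + 4). H(s) = 7 × 5/(s + 4) + 0 = 35/(s + 4).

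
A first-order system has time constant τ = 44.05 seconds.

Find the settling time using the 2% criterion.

For first-order system, 2% settling time ≈ 4τ = 4 × 44.05 = 176.2 s.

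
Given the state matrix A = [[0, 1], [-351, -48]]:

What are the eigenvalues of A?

det(A - λI) = λ² - (-48)λ + 351 = (λ - (-39))(λ - (-9)). Eigenvalues: -39, -9.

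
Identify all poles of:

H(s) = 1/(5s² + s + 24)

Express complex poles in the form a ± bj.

Discriminant = 1² - 4×5×24 = 1 - 480 = -479 < 0, so the poles are a complex conjugate pair s = (-1 ± j√479)/(2×5). Real part = -1/(2×5) = -1/10 = -0.1; imaginary part = ±√479/(2×5) ≈ 2.1886. Poles: s = -0.1 ± 2.1886j.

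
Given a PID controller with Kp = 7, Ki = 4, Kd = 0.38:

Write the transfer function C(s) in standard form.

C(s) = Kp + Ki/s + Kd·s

Substituting values: C(s) = 7 + 4/s + 0.38s = (0.38s² + 7s + 4)/s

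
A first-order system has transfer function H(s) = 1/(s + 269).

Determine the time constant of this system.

For H(s) = 1/(s + 1/τ), the pole is at -1/τ = -269, so τ = 1/269 = 0.0037 s.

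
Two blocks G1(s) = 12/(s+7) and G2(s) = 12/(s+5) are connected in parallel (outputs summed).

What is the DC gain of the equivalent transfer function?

Parallel: G_eq = G1 + G2. DC gain = G1(0) + G2(0) = 12/7 + 12/5 = 1.7143 + 2.4 = 4.1143.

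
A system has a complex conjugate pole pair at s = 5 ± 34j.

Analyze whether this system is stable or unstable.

Real part of poles is 5 (> 0, right half-plane). Unstable.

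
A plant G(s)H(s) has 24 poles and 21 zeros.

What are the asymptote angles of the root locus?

n - m = 24 - 21 = 3. Angles: θk = (2k + 1)·180°/3 = 60°, 180°, 300°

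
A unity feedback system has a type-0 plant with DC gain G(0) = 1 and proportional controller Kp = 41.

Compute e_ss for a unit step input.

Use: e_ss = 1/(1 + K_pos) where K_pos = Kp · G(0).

K_pos = Kp · G(0) = 41 × 1 = 41. e_ss = 1/(1 + 41) = 0.0238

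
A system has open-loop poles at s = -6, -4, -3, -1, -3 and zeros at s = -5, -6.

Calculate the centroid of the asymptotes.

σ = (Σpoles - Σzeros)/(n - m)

σ = (Σpoles - Σzeros)/(n - m) = (-17 - (-11))/(5 - 2) = -6/3 = -2.0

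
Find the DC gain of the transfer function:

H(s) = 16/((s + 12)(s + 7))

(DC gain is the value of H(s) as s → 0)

DC gain = H(0) = 16/(12 × 7) = 16/84 = 0.1905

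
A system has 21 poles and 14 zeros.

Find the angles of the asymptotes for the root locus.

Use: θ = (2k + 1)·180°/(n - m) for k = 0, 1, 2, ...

n - m = 21 - 14 = 7. Angles: θk = (2k + 1)·180°/7 = 25.71°, 77.14°, 128.57°, 180°, 231.43°, 282.86°, 334.29°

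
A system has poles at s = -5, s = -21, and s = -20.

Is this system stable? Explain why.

All poles are in the left half-plane. System is stable.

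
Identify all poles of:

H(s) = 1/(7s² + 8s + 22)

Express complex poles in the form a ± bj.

Discriminant = 8² - 4×7×22 = 64 - 616 = -552 < 0, so the poles are a complex conjugate pair s = (-8 ± j√552)/(2×7). Real part = -8/(2×7) = -8/14 ≈ -0.5714; imaginary part = ±√552/(2×7) ≈ 1.6782. Poles: s = -0.5714 ± 1.6782j.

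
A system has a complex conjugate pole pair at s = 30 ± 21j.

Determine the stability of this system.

Real part of poles is 30 (> 0, right half-plane). Unstable.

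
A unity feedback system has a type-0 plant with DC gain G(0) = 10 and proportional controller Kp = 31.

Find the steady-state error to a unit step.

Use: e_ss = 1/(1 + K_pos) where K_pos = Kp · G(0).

K_pos = Kp · G(0) = 31 × 10 = 310. e_ss = 1/(1 + 310) = 0.0032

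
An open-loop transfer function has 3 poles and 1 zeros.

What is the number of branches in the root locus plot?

Root locus has n branches where n = number of poles = 3.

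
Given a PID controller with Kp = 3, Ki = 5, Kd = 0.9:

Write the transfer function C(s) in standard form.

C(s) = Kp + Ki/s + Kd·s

Substituting values: C(s) = 3 + 5/s + 0.9s = (0.9s² + 3s + 5)/s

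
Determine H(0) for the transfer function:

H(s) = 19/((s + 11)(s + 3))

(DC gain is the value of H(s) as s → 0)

DC gain = H(0) = 19/(11 × 3) = 19/33 = 0.5758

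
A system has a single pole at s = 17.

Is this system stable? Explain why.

Pole at s = 17 is in the right half-plane. Unstable.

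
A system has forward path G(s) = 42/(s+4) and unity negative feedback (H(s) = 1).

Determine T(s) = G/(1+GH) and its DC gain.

T(s) = G/(1+GH) = [42/(s+4)] / [1 + 42/(s+4)] = 42/(s+4+42) = 42/(s+46). DC gain = 42/46 = 0.9130.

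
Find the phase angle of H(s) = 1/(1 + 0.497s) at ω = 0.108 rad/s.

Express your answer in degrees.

Phase = -arctan(ωτ) = -arctan(0.108 × 0.497) = -3.1°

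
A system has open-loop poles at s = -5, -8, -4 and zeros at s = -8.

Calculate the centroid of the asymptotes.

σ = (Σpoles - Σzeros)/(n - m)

σ = (Σpoles - Σzeros)/(n - m) = (-17 - (-8))/(3 - 1) = -9/2 = -4.5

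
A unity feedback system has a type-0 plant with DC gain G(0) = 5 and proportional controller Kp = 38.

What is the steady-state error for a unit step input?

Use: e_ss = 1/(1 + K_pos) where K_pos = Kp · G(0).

K_pos = Kp · G(0) = 38 × 5 = 190. e_ss = 1/(1 + 190) = 0.0052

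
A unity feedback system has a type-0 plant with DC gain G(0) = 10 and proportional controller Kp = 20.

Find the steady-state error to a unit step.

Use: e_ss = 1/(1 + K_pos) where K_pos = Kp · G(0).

K_pos = Kp · G(0) = 20 × 10 = 200. e_ss = 1/(1 + 200) = 0.0050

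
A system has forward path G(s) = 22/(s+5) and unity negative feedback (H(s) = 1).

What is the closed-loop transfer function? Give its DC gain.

T(s) = G/(1+GH) = [22/(s+5)] / [1 + 22/(s+5)] = 22/(s+5+22) = 22/(s+27). DC gain = 22/27 = 0.8148.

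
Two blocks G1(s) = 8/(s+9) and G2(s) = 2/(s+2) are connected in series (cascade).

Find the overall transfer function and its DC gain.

Series: multiply transfer functions. G_eq = 8/(s+9) × 2/(s+2) = 16/((s+9)(s+2)). DC gain = 16/(9×2) = 0.8889.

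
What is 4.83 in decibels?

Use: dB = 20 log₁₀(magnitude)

dB = 20 log₁₀(4.83) = 13.7 dB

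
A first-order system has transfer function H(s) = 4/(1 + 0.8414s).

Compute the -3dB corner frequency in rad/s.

Corner frequency = 1/τ = 1/0.8414 = 1.188 rad/s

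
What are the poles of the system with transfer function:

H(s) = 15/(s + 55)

Pole is where denominator = 0: s + 55 = 0, so s = -55.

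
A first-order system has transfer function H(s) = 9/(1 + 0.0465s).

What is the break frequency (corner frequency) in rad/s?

Corner frequency = 1/τ = 1/0.0465 = 21.505 rad/s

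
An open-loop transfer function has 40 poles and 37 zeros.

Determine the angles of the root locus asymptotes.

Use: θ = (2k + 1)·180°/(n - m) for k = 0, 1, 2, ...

n - m = 40 - 37 = 3. Angles: θk = (2k + 1)·180°/3 = 60°, 180°, 300°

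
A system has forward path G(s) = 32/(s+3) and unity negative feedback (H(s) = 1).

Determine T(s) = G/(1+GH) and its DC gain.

T(s) = G/(1+GH) = [32/(s+3)] / [1 + 32/(s+3)] = 32/(s+3+32) = 32/(s+35). DC gain = 32/35 = 0.9143.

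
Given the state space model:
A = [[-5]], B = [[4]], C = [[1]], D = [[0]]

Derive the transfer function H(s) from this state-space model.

(sI - A)⁻¹ = 1/(s + 5). H(s) = 1 × 4/(s + 5) + 0 = 4/(s + 5).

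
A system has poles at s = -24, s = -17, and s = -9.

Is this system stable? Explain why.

All poles are in the left half-plane. System is stable.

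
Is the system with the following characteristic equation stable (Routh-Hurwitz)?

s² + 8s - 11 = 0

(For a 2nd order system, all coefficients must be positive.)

Coefficients: 1, 8, -11. c=-11 not positive, so system is unstable.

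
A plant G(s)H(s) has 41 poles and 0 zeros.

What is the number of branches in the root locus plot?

Root locus has n branches where n = number of poles = 41.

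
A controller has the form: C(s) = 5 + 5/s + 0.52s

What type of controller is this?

This is a Proportional-Integral-Derivative (PID) controller.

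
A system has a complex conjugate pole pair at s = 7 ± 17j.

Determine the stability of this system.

Real part of poles is 7 (> 0, right half-plane). Unstable.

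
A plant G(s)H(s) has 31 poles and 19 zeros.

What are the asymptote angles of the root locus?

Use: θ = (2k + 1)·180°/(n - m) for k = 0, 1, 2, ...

n - m = 31 - 19 = 12. Angles: θk = (2k + 1)·180°/12 = 15°, 45°, 75°, 105°, 135°, 165°, 195°, 225°, 255°, 285°, 315°, 345°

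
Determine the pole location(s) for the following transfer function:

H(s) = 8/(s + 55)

Pole is where denominator = 0: s + 55 = 0, so s = -55.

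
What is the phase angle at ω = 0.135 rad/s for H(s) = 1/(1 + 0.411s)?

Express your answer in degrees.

Phase = -arctan(ωτ) = -arctan(0.135 × 0.411) = -3.2°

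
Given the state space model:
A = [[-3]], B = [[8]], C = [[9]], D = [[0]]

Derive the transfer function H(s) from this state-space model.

(sI - A)⁻¹ = 1/(s + 3). H(s) = 9 × 8/(s + 3) + 0 = 72/(s + 3).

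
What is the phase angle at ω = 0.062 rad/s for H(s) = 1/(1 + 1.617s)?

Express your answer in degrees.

Phase = -arctan(ωτ) = -arctan(0.062 × 1.617) = -5.7°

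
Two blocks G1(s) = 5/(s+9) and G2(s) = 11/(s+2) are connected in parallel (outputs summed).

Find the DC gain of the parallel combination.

Parallel: G_eq = G1 + G2. DC gain = G1(0) + G2(0) = 5/9 + 11/2 = 0.5556 + 5.5 = 6.0556.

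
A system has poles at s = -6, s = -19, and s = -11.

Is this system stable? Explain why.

All poles are in the left half-plane. System is stable.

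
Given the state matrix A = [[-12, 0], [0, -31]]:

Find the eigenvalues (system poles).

For diagonal matrix, eigenvalues are diagonal entries: λ₁ = -12, λ₂ = -31.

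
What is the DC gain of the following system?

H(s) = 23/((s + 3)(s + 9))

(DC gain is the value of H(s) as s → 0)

DC gain = H(0) = 23/(3 × 9) = 23/27 = 0.8519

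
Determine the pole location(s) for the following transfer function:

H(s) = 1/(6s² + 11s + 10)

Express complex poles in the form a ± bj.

Discriminant = 11² - 4×6×10 = 121 - 240 = -119 < 0, so the poles are a complex conjugate pair s = (-11 ± j√119)/(2×6). Real part = -11/(2×6) = -11/12 ≈ -0.9167; imaginary part = ±√119/(2×6) ≈ 0.9091. Poles: s = -0.9167 ± 0.9091j.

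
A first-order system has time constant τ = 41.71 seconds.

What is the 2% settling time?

For first-order system, 2% settling time ≈ 4τ = 4 × 41.71 = 166.84 s.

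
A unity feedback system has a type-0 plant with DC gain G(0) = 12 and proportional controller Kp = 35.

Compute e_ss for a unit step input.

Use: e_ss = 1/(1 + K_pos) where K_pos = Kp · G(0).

K_pos = Kp · G(0) = 35 × 12 = 420. e_ss = 1/(1 + 420) = 0.0024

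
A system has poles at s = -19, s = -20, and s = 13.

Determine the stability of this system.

Pole(s) at s = 13 are not in the left half-plane. System is unstable.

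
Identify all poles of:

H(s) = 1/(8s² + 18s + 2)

Discriminant = 18² - 4×8×2 = 324 - 64 = 260 > 0, so two distinct real poles. Using quadratic formula: s = (-18 ± √260)/(2×8) = (-18 ± √260)/16, with √260 ≈ 16.1245. s₁ ≈ -0.1172, s₂ ≈ -2.1328. Poles: s₁ = -0.1172, s₂ = -2.1328.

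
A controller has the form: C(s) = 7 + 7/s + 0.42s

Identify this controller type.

This is a Proportional-Integral-Derivative (PID) controller.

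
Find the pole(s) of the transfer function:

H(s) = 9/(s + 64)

Pole is where denominator = 0: s + 64 = 0, so s = -64.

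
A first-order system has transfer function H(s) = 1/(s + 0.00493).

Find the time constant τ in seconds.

For H(s) = 1/(s + 1/τ), the pole is at -1/τ = -0.00493, so τ = 1/0.00493 = 202.8 s.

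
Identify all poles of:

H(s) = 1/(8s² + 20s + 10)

Discriminant = 20² - 4×8×10 = 400 - 320 = 80 > 0, so two distinct real poles. Using quadratic formula: s = (-20 ± √80)/(2×8) = (-20 ± √80)/16, with √80 ≈ 8.9443. s₁ ≈ -0.6910, s₂ ≈ -1.8090. Poles: s₁ = -0.6910, s₂ = -1.8090.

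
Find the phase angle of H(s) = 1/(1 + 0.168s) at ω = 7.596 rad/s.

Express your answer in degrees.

Phase = -arctan(ωτ) = -arctan(7.596 × 0.168) = -51.9°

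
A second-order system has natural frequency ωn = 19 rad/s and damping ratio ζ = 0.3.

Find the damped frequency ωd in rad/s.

ωd = ωn√(1 - ζ²) = 19√(1 - 0.3²) = 18.12 rad/s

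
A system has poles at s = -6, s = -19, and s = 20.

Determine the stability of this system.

Pole(s) at s = 20 are not in the left half-plane. System is unstable.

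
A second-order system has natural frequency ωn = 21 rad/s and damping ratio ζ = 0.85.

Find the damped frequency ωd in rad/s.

ωd = ωn√(1 - ζ²) = 21√(1 - 0.85²) = 11.06 rad/s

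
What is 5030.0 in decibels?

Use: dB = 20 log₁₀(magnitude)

dB = 20 log₁₀(5030.0) = 74.0 dB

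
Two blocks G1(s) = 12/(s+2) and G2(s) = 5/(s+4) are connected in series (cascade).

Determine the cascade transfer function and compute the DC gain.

Series: multiply transfer functions. G_eq = 12/(s+2) × 5/(s+4) = 60/((s+2)(s+4)). DC gain = 60/(2×4) = 7.5.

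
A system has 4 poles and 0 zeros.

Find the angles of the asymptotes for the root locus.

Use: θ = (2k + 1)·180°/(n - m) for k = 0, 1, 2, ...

n - m = 4 - 0 = 4. Angles: θk = (2k + 1)·180°/4 = 45°, 135°, 225°, 315°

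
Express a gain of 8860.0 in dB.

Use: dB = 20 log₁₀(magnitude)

dB = 20 log₁₀(8860.0) = 78.9 dB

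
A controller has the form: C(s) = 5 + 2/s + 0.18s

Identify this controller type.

This is a Proportional-Integral-Derivative (PID) controller.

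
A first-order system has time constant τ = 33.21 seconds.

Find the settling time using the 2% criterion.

For first-order system, 2% settling time ≈ 4τ = 4 × 33.21 = 132.84 s.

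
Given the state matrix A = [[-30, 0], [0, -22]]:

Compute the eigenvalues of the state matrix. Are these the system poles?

For diagonal matrix, eigenvalues are diagonal entries: λ₁ = -30, λ₂ = -22. Eigenvalues of A = system poles.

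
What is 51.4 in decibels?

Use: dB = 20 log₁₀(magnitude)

dB = 20 log₁₀(51.4) = 34.2 dB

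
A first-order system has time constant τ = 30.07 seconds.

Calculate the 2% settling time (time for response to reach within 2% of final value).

For first-order system, 2% settling time ≈ 4τ = 4 × 30.07 = 120.28 s.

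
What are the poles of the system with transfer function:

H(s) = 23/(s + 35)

Pole is where denominator = 0: s + 35 = 0, so s = -35.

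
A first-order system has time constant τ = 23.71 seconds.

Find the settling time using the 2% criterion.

For first-order system, 2% settling time ≈ 4τ = 4 × 23.71 = 94.84 s.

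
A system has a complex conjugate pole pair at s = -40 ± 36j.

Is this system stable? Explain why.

Real part of poles is -40 (< 0, left half-plane). Stable.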